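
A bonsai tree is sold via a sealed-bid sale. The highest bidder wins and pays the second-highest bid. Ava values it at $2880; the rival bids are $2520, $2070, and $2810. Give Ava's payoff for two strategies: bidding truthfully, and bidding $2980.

The highest competing bid is $2810.
Bidding truthfully at $2880: Ava has the top bid, wins, and pays the second-highest bid $2810. Payoff = $2880 − $2810 = $70.
Bidding $2980: Ava has the top bid, wins, and pays the second-highest bid $2810. Payoff = $2880 − $2810 = $70.
The bid only affects whether you win, not the price — here both bids land on the same side of the top rival bid, so the deviation is payoff-neutral.

(a) $70  (b) $70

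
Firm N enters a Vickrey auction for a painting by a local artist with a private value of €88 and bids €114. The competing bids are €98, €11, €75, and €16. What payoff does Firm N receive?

Firm N's payoff: -€10.

Highest competing bid: €98.
Firm N's bid €114 is the highest overall, so Firm N wins and pays the second-highest bid, €98.
Payoff = value − price = €88 − €98 = -€10.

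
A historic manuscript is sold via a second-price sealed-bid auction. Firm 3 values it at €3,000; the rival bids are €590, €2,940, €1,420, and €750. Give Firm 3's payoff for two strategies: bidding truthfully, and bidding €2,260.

(a) €60  (b) €0

The highest competing bid is €2,940.
Bidding truthfully at €3,000: Firm 3 has the top bid, wins, and pays the second-highest bid €2,940. Payoff = €3,000 − €2,940 = €60.
Bidding €2,260: the top bid is €2,940 (a rival), so Firm 3 loses. Payoff = €0.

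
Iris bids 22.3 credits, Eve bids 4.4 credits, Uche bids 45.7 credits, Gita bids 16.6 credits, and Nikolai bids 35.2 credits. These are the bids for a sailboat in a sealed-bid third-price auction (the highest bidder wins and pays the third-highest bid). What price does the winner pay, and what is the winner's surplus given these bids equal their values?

Ranking the bids: Uche 45.7 credits, then Nikolai 35.2 credits, then Iris 22.3 credits, then Gita 16.6 credits, then Eve 4.4 credits.
Uche is the highest bidder, so Uche wins.
Under the third-price rule, the price is the third-highest bid: 22.3 credits.
Surplus = 45.7 credits − 22.3 credits = 23.4 credits.

Price 22.3 credits; surplus 23.4 credits.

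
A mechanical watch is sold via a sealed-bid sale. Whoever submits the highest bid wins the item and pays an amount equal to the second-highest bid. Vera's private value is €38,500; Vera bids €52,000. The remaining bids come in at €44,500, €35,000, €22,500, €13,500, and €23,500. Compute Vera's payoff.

Payoff = -€6,000.

Highest competing bid: €44,500.
Vera's bid €52,000 is the highest overall, so Vera wins and pays the second-highest bid, €44,500.
Payoff = value − price = €38,500 − €44,500 = -€6,000.
Overbidding won the item at a price above value — truthful bidding would have avoided this loss.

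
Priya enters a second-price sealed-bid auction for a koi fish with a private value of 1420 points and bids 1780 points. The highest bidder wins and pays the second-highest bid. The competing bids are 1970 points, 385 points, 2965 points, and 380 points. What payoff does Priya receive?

0 points

Highest competing bid: 2965 points.
Priya's bid 1780 points is not the highest, so Priya loses, pays nothing, and earns zero payoff.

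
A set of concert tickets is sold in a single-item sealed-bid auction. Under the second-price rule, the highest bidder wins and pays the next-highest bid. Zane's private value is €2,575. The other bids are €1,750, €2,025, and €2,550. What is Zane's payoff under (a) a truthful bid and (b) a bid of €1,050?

Truthful: €25; alternative: €0.

The highest competing bid is €2,550.
Bidding truthfully at €2,575: Zane has the top bid, wins, and pays the second-highest bid €2,550. Payoff = €2,575 − €2,550 = €25.
Bidding €1,050: the top bid is €2,550 (a rival), so Zane loses. Payoff = €0.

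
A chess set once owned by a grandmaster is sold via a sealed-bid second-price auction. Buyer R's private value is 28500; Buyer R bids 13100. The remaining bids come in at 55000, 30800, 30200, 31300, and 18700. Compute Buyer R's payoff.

Highest competing bid: 55000.
Buyer R's bid 13100 is not the highest, so Buyer R loses, pays nothing, and earns zero payoff.

Buyer R's payoff: 0.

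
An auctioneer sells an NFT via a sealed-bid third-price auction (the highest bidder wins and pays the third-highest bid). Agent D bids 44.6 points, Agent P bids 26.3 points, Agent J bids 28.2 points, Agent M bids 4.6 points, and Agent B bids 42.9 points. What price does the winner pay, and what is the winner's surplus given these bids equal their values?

The winner pays 28.2 points for a surplus of 16.4 points.

Bids in descending order: Agent D 44.6 points, then Agent B 42.9 points, then Agent J 28.2 points, then Agent P 26.3 points, then Agent M 4.6 points.
Agent D is the highest bidder, so Agent D wins.
Under the third-price rule, the price is the third-highest bid: 28.2 points.
Surplus = 44.6 points − 28.2 points = 16.4 points.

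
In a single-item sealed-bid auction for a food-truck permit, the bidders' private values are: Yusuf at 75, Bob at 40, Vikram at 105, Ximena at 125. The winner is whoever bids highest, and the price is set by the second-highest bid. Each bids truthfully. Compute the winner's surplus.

Winner's surplus: 20.

Bids in descending order: Ximena 125; Vikram 105; Yusuf 75; Bob 40.
Ximena wins with the top bid and pays the second-highest, 105.
Surplus = 125 − 105 = 20.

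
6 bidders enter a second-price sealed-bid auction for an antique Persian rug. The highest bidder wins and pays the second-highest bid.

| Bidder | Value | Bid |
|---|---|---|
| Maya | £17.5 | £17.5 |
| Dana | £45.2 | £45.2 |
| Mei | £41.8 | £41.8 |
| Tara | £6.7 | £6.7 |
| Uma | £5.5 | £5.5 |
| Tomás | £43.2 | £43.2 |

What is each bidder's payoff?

Maya £0.0, Dana £2.0, Mei £0.0, Tara £0.0, Uma £0.0, Tomás £0.0.

Bids in descending order: Dana £45.2 > Tomás £43.2 > Mei £41.8 > Maya £17.5 > Tara £6.7 > Uma £5.5.
Dana has the top bid and wins; the price is the second-highest bid, £43.2.
Dana's payoff = £45.2 − £43.2 = £2.0. All other bidders lose, so their payoff is 0.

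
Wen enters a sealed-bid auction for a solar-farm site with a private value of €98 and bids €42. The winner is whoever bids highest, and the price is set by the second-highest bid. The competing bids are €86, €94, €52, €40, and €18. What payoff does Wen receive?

Highest competing bid: €94.
Wen's bid €42 is not the highest, so Wen loses, pays nothing, and earns zero payoff.

Payoff = €0.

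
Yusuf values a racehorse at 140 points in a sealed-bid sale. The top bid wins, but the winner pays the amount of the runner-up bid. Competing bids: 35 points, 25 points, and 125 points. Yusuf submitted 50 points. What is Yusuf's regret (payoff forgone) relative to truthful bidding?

Payoff forgone: 15 points.

The highest competing bid is 125 points.
Bidding truthfully at 140 points: Yusuf has the top bid, wins, and pays the second-highest bid 125 points. Payoff = 140 points − 125 points = 15 points.
Bidding 50 points: the top bid is 125 points (a rival), so Yusuf loses. Payoff = 0 points.
Regret = truthful payoff − actual payoff = 15 points − 0 points = 15 points.
Deviating from a truthful bid can only lose payoff in a second-price auction — never gain.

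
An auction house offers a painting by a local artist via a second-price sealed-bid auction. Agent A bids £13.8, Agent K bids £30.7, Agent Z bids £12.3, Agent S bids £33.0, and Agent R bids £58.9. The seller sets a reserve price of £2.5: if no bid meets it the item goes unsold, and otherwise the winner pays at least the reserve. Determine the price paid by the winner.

Price paid: £33.0.

Sorted high to low: Agent R £58.9; Agent S £33.0; Agent K £30.7; Agent A £13.8; Agent Z £12.3.
Agent R has the highest bid, so Agent R wins.
The second-highest bid is £33.0, which exceeds the reserve, so that sets the price.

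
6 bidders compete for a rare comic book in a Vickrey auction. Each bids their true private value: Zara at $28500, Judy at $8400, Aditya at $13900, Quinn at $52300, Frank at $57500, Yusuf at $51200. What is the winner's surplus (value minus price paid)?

Surplus = $5200.

Sorted high to low: Frank $57500 > Quinn $52300 > Yusuf $51200 > Zara $28500 > Aditya $13900 > Judy $8400.
Frank wins with the top bid and pays the second-highest, $52300.
Surplus = $57500 − $52300 = $5200.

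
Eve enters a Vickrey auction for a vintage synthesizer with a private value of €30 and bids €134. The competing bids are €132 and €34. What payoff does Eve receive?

-€102

Highest competing bid: €132.
Eve's bid €134 is the highest overall, so Eve wins and pays the second-highest bid, €132.
Payoff = value − price = €30 − €132 = -€102.
Overbidding won the item at a price above value — truthful bidding would have avoided this loss.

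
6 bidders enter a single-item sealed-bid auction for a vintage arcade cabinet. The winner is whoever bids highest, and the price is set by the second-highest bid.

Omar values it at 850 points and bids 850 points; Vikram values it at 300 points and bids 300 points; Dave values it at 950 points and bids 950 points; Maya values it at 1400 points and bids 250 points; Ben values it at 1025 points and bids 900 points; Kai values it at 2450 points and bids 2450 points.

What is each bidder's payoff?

Payoffs: Omar 0 points, Vikram 0 points, Dave 0 points, Maya 0 points, Ben 0 points, Kai 1500 points.

Bids in descending order: Kai 2450 points; Dave 950 points; Ben 900 points; Omar 850 points; Vikram 300 points; Maya 250 points.
Kai has the top bid and wins; the price is the second-highest bid, 950 points.
Kai's payoff = 2450 points − 950 points = 1500 points. All other bidders lose, so their payoff is 0.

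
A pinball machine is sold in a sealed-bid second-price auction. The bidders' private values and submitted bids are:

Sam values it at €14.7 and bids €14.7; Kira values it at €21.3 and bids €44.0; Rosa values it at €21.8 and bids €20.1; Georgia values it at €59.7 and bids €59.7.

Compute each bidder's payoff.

Sam €0.0, Kira €0.0, Rosa €0.0, Georgia €15.7.

Sorted high to low: Georgia €59.7; Kira €44.0; Rosa €20.1; Sam €14.7.
Georgia has the top bid and wins; the price is the second-highest bid, €44.0.
Georgia's payoff = €59.7 − €44.0 = €15.7. All other bidders lose, so their payoff is 0.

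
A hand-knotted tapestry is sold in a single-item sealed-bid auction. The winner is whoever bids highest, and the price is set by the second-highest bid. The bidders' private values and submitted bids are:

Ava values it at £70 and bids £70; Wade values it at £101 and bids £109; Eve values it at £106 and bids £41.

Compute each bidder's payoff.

Sorted high to low: Wade £109, then Ava £70, then Eve £41.
Wade has the top bid and wins; the price is the second-highest bid, £70.
Wade's payoff = £101 − £70 = £31. All other bidders lose, so their payoff is 0.

Payoffs: Ava £0, Wade £31, Eve £0.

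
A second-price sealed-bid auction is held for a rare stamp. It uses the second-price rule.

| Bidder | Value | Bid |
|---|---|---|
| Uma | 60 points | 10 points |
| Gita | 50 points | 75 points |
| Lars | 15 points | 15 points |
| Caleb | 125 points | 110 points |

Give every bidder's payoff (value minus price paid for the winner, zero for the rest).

Bids in descending order: Caleb 110 points, then Gita 75 points, then Lars 15 points, then Uma 10 points.
Caleb has the top bid and wins; the price is the second-highest bid, 75 points.
Caleb's payoff = 125 points − 75 points = 50 points. All other bidders lose, so their payoff is 0.

Uma 0 points, Gita 0 points, Lars 0 points, Caleb 50 points.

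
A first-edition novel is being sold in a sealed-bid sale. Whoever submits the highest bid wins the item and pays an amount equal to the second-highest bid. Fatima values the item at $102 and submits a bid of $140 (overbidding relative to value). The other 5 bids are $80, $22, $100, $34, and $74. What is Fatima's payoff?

$2

Highest competing bid: $100.
Fatima's bid $140 is the highest overall, so Fatima wins and pays the second-highest bid, $100.
Payoff = value − price = $102 − $100 = $2.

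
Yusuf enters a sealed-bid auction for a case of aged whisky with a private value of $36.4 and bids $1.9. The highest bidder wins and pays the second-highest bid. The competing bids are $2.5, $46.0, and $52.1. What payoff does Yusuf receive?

Highest competing bid: $52.1.
Yusuf's bid $1.9 is not the highest, so Yusuf loses, pays nothing, and earns zero payoff.

$0.0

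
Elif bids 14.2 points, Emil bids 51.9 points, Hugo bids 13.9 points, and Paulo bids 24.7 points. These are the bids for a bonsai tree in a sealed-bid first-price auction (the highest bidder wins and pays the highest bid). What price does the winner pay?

Price paid: 51.9 points.

Sorted high to low: Emil 51.9 points, then Paulo 24.7 points, then Elif 14.2 points, then Hugo 13.9 points.
Emil is the highest bidder, so Emil wins.
Under the first-price rule, the price is the highest bid: 51.9 points.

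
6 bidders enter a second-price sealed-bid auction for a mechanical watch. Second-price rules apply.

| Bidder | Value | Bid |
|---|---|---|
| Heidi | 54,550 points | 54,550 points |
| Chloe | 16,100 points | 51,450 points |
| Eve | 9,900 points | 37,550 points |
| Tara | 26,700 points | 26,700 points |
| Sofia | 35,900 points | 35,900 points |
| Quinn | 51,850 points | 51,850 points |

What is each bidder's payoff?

Heidi 2,700 points, Chloe 0 points, Eve 0 points, Tara 0 points, Sofia 0 points, Quinn 0 points.

Bids in descending order: Heidi 54,550 points; Quinn 51,850 points; Chloe 51,450 points; Eve 37,550 points; Sofia 35,900 points; Tara 26,700 points.
Heidi has the top bid and wins; the price is the second-highest bid, 51,850 points.
Heidi's payoff = 54,550 points − 51,850 points = 2,700 points. All other bidders lose, so their payoff is 0.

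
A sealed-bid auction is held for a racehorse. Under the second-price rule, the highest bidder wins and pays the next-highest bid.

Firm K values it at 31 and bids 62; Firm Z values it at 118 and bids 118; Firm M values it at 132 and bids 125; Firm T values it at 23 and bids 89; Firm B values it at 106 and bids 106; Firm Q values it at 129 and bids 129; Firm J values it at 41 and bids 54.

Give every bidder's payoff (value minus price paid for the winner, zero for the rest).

Firm K 0, Firm Z 0, Firm M 0, Firm T 0, Firm B 0, Firm Q 4, Firm J 0.

Ordered from highest: Firm Q 129 > Firm M 125 > Firm Z 118 > Firm B 106 > Firm T 89 > Firm K 62 > Firm J 54.
Firm Q has the top bid and wins; the price is the second-highest bid, 125.
Firm Q's payoff = 129 − 125 = 4. All other bidders lose, so their payoff is 0.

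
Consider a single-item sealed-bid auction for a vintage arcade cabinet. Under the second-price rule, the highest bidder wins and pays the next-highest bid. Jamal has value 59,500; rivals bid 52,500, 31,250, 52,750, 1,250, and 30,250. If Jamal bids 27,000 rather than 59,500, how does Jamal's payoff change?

The highest competing bid is 52,750.
Bidding truthfully at 59,500: Jamal has the top bid, wins, and pays the second-highest bid 52,750. Payoff = 59,500 − 52,750 = 6,750.
Bidding 27,000: the top bid is 52,750 (a rival), so Jamal loses. Payoff = 0.
Change = 0 − 6,750 = -6,750.

Change in payoff: -6,750.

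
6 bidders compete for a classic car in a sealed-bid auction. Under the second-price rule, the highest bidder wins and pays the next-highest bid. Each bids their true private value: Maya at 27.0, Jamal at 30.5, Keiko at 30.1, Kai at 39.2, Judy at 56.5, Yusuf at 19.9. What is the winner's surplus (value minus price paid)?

Bids in descending order: Judy 56.5 > Kai 39.2 > Jamal 30.5 > Keiko 30.1 > Maya 27.0 > Yusuf 19.9.
Judy wins with the top bid and pays the second-highest, 39.2.
Surplus = 56.5 − 39.2 = 17.3.

Winner's surplus: 17.3.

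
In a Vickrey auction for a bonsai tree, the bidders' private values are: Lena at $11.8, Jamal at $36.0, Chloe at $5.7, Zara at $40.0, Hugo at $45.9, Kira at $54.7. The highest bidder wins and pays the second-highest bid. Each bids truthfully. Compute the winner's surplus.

Winner's surplus: $8.8.

Ranking the bids: Kira $54.7 > Hugo $45.9 > Zara $40.0 > Jamal $36.0 > Lena $11.8 > Chloe $5.7.
Kira wins with the top bid and pays the second-highest, $45.9.
Surplus = $54.7 − $45.9 = $8.8.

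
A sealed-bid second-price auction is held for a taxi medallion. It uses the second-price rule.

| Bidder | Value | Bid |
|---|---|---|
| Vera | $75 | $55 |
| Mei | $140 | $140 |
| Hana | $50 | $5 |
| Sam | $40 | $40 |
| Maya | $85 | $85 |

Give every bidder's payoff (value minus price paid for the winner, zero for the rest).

Vera $0, Mei $55, Hana $0, Sam $0, Maya $0.

Bids in descending order: Mei $140, then Maya $85, then Vera $55, then Sam $40, then Hana $5.
Mei has the top bid and wins; the price is the second-highest bid, $85.
Mei's payoff = $140 − $85 = $55. All other bidders lose, so their payoff is 0.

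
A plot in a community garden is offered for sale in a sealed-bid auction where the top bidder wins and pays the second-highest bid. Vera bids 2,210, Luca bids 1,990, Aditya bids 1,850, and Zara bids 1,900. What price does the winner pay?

Price paid: 1,990.

Bids in descending order: Vera 2,210 > Luca 1,990 > Zara 1,900 > Aditya 1,850.
Vera is the highest bidder, so Vera wins.
Under the second-price rule, the price is the second-highest bid: 1,990.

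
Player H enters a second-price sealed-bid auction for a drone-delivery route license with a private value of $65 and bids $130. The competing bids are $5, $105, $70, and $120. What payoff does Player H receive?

Player H's payoff: -$55.

Highest competing bid: $120.
Player H's bid $130 is the highest overall, so Player H wins and pays the second-highest bid, $120.
Payoff = value − price = $65 − $120 = -$55.
Overbidding won the item at a price above value — truthful bidding would have avoided this loss.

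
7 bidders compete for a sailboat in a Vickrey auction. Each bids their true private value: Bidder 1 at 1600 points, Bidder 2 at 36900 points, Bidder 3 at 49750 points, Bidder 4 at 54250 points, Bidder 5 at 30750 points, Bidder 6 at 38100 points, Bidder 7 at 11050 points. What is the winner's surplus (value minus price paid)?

4500 points

Sorted high to low: Bidder 4 54250 points; Bidder 3 49750 points; Bidder 6 38100 points; Bidder 2 36900 points; Bidder 5 30750 points; Bidder 7 11050 points; Bidder 1 1600 points.
Bidder 4 wins with the top bid and pays the second-highest, 49750 points.
Surplus = 54250 points − 49750 points = 4500 points.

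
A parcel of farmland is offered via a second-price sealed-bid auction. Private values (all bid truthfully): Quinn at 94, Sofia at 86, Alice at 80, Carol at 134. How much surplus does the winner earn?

Winner's surplus: 40.

Bids in descending order: Carol 134 > Quinn 94 > Sofia 86 > Alice 80.
Carol wins with the top bid and pays the second-highest, 94.
Surplus = 134 − 94 = 40.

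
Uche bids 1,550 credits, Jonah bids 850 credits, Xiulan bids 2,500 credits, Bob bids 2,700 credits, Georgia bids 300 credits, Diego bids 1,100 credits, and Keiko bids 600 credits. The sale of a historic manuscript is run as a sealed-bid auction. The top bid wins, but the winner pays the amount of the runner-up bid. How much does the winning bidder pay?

Bids in descending order: Bob 2,700 credits > Xiulan 2,500 credits > Uche 1,550 credits > Diego 1,100 credits > Jonah 850 credits > Keiko 600 credits > Georgia 300 credits.
Bob has the highest bid, so Bob wins.
The second-highest bid is 2,500 credits, so that is what Bob pays.

Price paid: 2,500 credits.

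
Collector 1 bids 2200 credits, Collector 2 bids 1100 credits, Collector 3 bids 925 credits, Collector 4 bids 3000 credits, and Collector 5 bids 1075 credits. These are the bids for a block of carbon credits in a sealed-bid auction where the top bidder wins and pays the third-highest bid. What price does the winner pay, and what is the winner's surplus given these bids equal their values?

Price 1100 credits; surplus 1900 credits.

Ranking the bids: Collector 4 3000 credits, then Collector 1 2200 credits, then Collector 2 1100 credits, then Collector 5 1075 credits, then Collector 3 925 credits.
Collector 4 is the highest bidder, so Collector 4 wins.
Under the third-price rule, the price is the third-highest bid: 1100 credits.
Surplus = 3000 credits − 1100 credits = 1900 credits.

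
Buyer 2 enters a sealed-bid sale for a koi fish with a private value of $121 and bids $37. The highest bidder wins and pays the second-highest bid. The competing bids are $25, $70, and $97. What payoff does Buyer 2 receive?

The bidder's payoff: $0.

Highest competing bid: $97.
Buyer 2's bid $37 is not the highest, so Buyer 2 loses, pays nothing, and earns zero payoff.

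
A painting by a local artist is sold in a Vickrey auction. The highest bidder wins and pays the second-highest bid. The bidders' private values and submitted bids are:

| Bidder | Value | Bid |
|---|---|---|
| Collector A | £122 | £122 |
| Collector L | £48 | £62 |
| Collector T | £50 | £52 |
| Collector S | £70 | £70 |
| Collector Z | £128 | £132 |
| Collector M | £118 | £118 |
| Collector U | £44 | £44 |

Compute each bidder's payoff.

Ranking the bids: Collector Z £132; Collector A £122; Collector M £118; Collector S £70; Collector L £62; Collector T £52; Collector U £44.
Collector Z has the top bid and wins; the price is the second-highest bid, £122.
Collector Z's payoff = £128 − £122 = £6. All other bidders lose, so their payoff is 0.

Payoffs: Collector A £0, Collector L £0, Collector T £0, Collector S £0, Collector Z £6, Collector M £0, Collector U £0.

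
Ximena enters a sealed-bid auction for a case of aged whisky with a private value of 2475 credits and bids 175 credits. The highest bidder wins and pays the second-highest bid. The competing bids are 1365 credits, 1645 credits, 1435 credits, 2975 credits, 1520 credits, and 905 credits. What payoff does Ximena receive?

0 credits

Highest competing bid: 2975 credits.
Ximena's bid 175 credits is not the highest, so Ximena loses, pays nothing, and earns zero payoff.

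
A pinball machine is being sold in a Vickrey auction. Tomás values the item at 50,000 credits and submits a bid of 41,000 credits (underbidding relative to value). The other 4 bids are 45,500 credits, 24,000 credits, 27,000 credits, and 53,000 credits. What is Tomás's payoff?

Highest competing bid: 53,000 credits.
Tomás's bid 41,000 credits is not the highest, so Tomás loses, pays nothing, and earns zero payoff.

Tomás's payoff: 0 credits.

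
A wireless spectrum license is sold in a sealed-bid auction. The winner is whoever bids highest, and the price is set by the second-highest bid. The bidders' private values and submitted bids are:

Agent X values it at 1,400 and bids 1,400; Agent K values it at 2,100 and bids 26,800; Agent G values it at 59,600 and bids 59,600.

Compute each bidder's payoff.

Payoffs: Agent X 0, Agent K 0, Agent G 32,800.

Ranking the bids: Agent G 59,600 > Agent K 26,800 > Agent X 1,400.
Agent G has the top bid and wins; the price is the second-highest bid, 26,800.
Agent G's payoff = 59,600 − 26,800 = 32,800. All other bidders lose, so their payoff is 0.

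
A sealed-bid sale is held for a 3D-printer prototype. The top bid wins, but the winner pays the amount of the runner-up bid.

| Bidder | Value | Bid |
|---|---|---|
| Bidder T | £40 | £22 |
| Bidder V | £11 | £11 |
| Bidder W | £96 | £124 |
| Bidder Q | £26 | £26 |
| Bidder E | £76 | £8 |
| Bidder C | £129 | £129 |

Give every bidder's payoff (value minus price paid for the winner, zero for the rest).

Payoffs: Bidder T £0, Bidder V £0, Bidder W £0, Bidder Q £0, Bidder E £0, Bidder C £5.

Sorted high to low: Bidder C £129; Bidder W £124; Bidder Q £26; Bidder T £22; Bidder V £11; Bidder E £8.
Bidder C has the top bid and wins; the price is the second-highest bid, £124.
Bidder C's payoff = £129 − £124 = £5. All other bidders lose, so their payoff is 0.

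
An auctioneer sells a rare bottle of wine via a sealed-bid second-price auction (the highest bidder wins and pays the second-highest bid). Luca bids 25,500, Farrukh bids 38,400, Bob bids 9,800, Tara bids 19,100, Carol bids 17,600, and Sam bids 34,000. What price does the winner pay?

34,000

Bids in descending order: Farrukh 38,400 > Sam 34,000 > Luca 25,500 > Tara 19,100 > Carol 17,600 > Bob 9,800.
Farrukh is the highest bidder, so Farrukh wins.
Under the second-price rule, the price is the second-highest bid: 34,000.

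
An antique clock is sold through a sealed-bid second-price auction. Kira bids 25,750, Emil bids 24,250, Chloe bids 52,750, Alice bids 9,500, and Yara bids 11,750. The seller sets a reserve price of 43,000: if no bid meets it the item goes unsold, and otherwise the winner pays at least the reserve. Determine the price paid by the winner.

Ranking the bids: Chloe 52,750, then Kira 25,750, then Emil 24,250, then Yara 11,750, then Alice 9,500.
Chloe has the highest bid, so Chloe wins.
The second-highest bid is 25,750, but the reserve 43,000 is higher, so the price is the reserve.

43,000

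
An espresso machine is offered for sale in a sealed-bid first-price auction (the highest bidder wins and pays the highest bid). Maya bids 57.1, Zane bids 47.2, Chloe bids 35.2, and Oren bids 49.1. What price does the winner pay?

57.1

Ranking the bids: Maya 57.1 > Oren 49.1 > Zane 47.2 > Chloe 35.2.
Maya is the highest bidder, so Maya wins.
Under the first-price rule, the price is the highest bid: 57.1.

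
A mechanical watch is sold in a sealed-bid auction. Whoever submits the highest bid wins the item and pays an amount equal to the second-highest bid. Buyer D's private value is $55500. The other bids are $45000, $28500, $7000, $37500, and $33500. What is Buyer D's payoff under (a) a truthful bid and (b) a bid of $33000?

(a) $10500  (b) $0

The highest competing bid is $45000.
Bidding truthfully at $55500: Buyer D has the top bid, wins, and pays the second-highest bid $45000. Payoff = $55500 − $45000 = $10500.
Bidding $33000: the top bid is $45000 (a rival), so Buyer D loses. Payoff = $0.
Deviating from a truthful bid can only lose payoff in a second-price auction — never gain.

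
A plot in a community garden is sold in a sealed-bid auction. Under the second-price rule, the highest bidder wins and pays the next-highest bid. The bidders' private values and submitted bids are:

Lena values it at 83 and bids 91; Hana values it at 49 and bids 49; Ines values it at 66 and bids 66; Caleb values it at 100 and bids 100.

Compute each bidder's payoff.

Payoffs: Lena 0, Hana 0, Ines 0, Caleb 9.

Ranking the bids: Caleb 100 > Lena 91 > Ines 66 > Hana 49.
Caleb has the top bid and wins; the price is the second-highest bid, 91.
Caleb's payoff = 100 − 91 = 9. All other bidders lose, so their payoff is 0.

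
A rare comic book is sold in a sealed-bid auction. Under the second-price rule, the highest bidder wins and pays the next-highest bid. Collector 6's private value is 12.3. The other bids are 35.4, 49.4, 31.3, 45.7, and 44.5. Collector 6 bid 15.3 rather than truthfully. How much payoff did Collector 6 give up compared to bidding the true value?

Regret: 0.0.

The highest competing bid is 49.4.
Bidding truthfully at 12.3: the top bid is 49.4 (a rival), so Collector 6 loses. Payoff = 0.0.
Bidding 15.3: the top bid is 49.4 (a rival), so Collector 6 loses. Payoff = 0.0.
Regret = truthful payoff − actual payoff = 0.0 − 0.0 = 0.0.
The bid only affects whether you win, not the price — here both bids land on the same side of the top rival bid, so the deviation is payoff-neutral.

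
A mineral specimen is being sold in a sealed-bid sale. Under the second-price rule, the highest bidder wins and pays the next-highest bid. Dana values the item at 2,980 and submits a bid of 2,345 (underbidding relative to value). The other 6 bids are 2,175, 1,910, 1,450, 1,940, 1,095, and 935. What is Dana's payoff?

Highest competing bid: 2,175.
Dana's bid 2,345 is the highest overall, so Dana wins and pays the second-highest bid, 2,175.
Payoff = value − price = 2,980 − 2,175 = 805.

Payoff = 805.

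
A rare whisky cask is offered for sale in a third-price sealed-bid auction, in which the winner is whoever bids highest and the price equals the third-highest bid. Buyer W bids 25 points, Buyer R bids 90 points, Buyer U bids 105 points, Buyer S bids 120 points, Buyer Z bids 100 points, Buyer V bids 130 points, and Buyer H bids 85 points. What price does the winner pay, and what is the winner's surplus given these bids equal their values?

The winner pays 105 points for a surplus of 25 points.

Bids in descending order: Buyer V 130 points, then Buyer S 120 points, then Buyer U 105 points, then Buyer Z 100 points, then Buyer R 90 points, then Buyer H 85 points, then Buyer W 25 points.
Buyer V is the highest bidder, so Buyer V wins.
Under the third-price rule, the price is the third-highest bid: 105 points.
Surplus = 130 points − 105 points = 25 points.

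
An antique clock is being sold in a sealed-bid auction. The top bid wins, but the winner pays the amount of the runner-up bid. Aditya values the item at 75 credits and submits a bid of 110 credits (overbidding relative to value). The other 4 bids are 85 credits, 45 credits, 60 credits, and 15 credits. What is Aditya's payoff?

Highest competing bid: 85 credits.
Aditya's bid 110 credits is the highest overall, so Aditya wins and pays the second-highest bid, 85 credits.
Payoff = value − price = 75 credits − 85 credits = -10 credits.
Overbidding won the item at a price above value — truthful bidding would have avoided this loss.

Aditya's payoff: -10 credits.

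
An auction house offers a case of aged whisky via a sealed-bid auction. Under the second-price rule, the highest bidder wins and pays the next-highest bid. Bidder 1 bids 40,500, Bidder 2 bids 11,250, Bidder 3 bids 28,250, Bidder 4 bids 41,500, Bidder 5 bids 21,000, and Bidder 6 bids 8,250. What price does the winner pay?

Ranking the bids: Bidder 4 41,500, then Bidder 1 40,500, then Bidder 3 28,250, then Bidder 5 21,000, then Bidder 2 11,250, then Bidder 6 8,250.
Bidder 4 has the highest bid, so Bidder 4 wins.
The second-highest bid is 40,500, so that is what Bidder 4 pays.

40,500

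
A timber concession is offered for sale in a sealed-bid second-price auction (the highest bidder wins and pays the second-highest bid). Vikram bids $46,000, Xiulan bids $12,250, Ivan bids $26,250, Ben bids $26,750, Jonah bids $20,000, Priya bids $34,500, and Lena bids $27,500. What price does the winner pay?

Ranking the bids: Vikram $46,000; Priya $34,500; Lena $27,500; Ben $26,750; Ivan $26,250; Jonah $20,000; Xiulan $12,250.
Vikram is the highest bidder, so Vikram wins.
Under the second-price rule, the price is the second-highest bid: $34,500.

The winner pays $34,500.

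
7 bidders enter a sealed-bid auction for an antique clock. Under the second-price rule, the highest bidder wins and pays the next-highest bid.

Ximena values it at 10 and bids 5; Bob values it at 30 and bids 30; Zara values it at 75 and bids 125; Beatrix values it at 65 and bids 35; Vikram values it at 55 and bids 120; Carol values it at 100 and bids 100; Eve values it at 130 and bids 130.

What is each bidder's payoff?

Ranking the bids: Eve 130, then Zara 125, then Vikram 120, then Carol 100, then Beatrix 35, then Bob 30, then Ximena 5.
Eve has the top bid and wins; the price is the second-highest bid, 125.
Eve's payoff = 130 − 125 = 5. All other bidders lose, so their payoff is 0.

Ximena 0, Bob 0, Zara 0, Beatrix 0, Vikram 0, Carol 0, Eve 5.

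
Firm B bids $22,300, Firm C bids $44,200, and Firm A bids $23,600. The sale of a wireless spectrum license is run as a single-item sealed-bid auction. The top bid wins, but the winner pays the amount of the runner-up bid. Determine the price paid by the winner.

$23,600

Ordered from highest: Firm C $44,200; Firm A $23,600; Firm B $22,300.
Firm C has the highest bid, so Firm C wins.
The second-highest bid is $23,600, so that is what Firm C pays.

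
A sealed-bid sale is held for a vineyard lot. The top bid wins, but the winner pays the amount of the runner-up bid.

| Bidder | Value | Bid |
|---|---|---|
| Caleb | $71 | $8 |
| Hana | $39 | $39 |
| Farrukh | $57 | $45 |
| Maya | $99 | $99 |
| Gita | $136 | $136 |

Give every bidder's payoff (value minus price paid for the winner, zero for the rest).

Caleb $0, Hana $0, Farrukh $0, Maya $0, Gita $37.

Sorted high to low: Gita $136, then Maya $99, then Farrukh $45, then Hana $39, then Caleb $8.
Gita has the top bid and wins; the price is the second-highest bid, $99.
Gita's payoff = $136 − $99 = $37. All other bidders lose, so their payoff is 0.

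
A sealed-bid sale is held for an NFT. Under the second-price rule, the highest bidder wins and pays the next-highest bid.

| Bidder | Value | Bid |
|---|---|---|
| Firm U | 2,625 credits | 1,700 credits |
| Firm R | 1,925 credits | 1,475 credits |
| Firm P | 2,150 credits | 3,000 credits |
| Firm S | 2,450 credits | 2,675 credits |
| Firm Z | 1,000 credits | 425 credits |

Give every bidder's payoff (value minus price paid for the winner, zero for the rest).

Firm U 0 credits, Firm R 0 credits, Firm P -525 credits, Firm S 0 credits, Firm Z 0 credits.

Ranking the bids: Firm P 3,000 credits, then Firm S 2,675 credits, then Firm U 1,700 credits, then Firm R 1,475 credits, then Firm Z 425 credits.
Firm P has the top bid and wins; the price is the second-highest bid, 2,675 credits.
Firm P's payoff = 2,150 credits − 2,675 credits = -525 credits. All other bidders lose, so their payoff is 0.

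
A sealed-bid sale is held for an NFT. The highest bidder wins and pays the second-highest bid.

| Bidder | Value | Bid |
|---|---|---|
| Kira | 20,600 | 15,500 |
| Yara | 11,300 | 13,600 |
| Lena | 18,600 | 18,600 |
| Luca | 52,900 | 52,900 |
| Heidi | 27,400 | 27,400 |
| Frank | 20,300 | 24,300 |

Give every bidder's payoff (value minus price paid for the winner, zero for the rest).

Payoffs: Kira 0, Yara 0, Lena 0, Luca 25,500, Heidi 0, Frank 0.

Ranking the bids: Luca 52,900, then Heidi 27,400, then Frank 24,300, then Lena 18,600, then Kira 15,500, then Yara 13,600.
Luca has the top bid and wins; the price is the second-highest bid, 27,400.
Luca's payoff = 52,900 − 27,400 = 25,500. All other bidders lose, so their payoff is 0.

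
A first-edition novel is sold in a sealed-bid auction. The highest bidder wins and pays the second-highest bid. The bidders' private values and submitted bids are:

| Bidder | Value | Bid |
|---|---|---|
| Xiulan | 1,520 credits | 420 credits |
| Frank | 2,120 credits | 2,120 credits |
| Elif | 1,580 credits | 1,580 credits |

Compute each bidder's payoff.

Payoffs: Xiulan 0 credits, Frank 540 credits, Elif 0 credits.

Ordered from highest: Frank 2,120 credits > Elif 1,580 credits > Xiulan 420 credits.
Frank has the top bid and wins; the price is the second-highest bid, 1,580 credits.
Frank's payoff = 2,120 credits − 1,580 credits = 540 credits. All other bidders lose, so their payoff is 0.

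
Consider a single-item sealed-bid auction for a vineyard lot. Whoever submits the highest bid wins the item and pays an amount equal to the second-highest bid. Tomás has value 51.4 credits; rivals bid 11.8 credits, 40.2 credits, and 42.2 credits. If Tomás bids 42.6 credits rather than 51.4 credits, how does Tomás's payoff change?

0.0 credits

The highest competing bid is 42.2 credits.
Bidding truthfully at 51.4 credits: Tomás has the top bid, wins, and pays the second-highest bid 42.2 credits. Payoff = 51.4 credits − 42.2 credits = 9.2 credits.
Bidding 42.6 credits: Tomás has the top bid, wins, and pays the second-highest bid 42.2 credits. Payoff = 51.4 credits − 42.2 credits = 9.2 credits.
Change = 9.2 credits − 9.2 credits = 0.0 credits.
The bid only affects whether you win, not the price — here both bids land on the same side of the top rival bid, so the deviation is payoff-neutral.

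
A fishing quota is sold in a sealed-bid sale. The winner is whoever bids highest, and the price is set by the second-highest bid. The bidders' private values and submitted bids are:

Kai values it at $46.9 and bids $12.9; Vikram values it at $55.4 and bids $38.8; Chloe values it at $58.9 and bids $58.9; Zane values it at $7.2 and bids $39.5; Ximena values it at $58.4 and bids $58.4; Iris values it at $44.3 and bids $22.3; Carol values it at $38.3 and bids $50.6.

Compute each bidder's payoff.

Bids in descending order: Chloe $58.9 > Ximena $58.4 > Carol $50.6 > Zane $39.5 > Vikram $38.8 > Iris $22.3 > Kai $12.9.
Chloe has the top bid and wins; the price is the second-highest bid, $58.4.
Chloe's payoff = $58.9 − $58.4 = $0.5. All other bidders lose, so their payoff is 0.

Kai $0.0, Vikram $0.0, Chloe $0.5, Zane $0.0, Ximena $0.0, Iris $0.0, Carol $0.0.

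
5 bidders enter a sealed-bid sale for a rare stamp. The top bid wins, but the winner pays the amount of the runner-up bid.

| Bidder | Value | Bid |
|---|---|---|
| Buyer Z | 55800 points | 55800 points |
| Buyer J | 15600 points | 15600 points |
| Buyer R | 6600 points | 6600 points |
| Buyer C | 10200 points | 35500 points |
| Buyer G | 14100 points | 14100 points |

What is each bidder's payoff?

Bids in descending order: Buyer Z 55800 points; Buyer C 35500 points; Buyer J 15600 points; Buyer G 14100 points; Buyer R 6600 points.
Buyer Z has the top bid and wins; the price is the second-highest bid, 35500 points.
Buyer Z's payoff = 55800 points − 35500 points = 20300 points. All other bidders lose, so their payoff is 0.

Buyer Z 20300 points, Buyer J 0 points, Buyer R 0 points, Buyer C 0 points, Buyer G 0 points.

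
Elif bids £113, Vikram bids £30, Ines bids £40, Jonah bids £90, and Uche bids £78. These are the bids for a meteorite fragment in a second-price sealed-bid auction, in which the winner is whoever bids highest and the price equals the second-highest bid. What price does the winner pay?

Ranking the bids: Elif £113, then Jonah £90, then Uche £78, then Ines £40, then Vikram £30.
Elif is the highest bidder, so Elif wins.
Under the second-price rule, the price is the second-highest bid: £90.

The winner pays £90.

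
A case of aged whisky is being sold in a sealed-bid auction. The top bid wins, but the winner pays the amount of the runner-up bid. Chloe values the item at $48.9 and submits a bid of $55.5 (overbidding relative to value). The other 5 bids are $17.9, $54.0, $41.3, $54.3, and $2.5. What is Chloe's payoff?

Highest competing bid: $54.3.
Chloe's bid $55.5 is the highest overall, so Chloe wins and pays the second-highest bid, $54.3.
Payoff = value − price = $48.9 − $54.3 = -$5.4.
Overbidding won the item at a price above value — truthful bidding would have avoided this loss.

Payoff = -$5.4.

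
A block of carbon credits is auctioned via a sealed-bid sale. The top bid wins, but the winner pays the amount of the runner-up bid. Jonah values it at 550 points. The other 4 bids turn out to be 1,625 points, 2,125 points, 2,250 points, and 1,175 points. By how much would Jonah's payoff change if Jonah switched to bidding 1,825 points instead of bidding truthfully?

Payoff change: 0 points.

The highest competing bid is 2,250 points.
Bidding truthfully at 550 points: the top bid is 2,250 points (a rival), so Jonah loses. Payoff = 0 points.
Bidding 1,825 points: the top bid is 2,250 points (a rival), so Jonah loses. Payoff = 0 points.
Change = 0 points − 0 points = 0 points.
The bid only affects whether you win, not the price — here both bids land on the same side of the top rival bid, so the deviation is payoff-neutral.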